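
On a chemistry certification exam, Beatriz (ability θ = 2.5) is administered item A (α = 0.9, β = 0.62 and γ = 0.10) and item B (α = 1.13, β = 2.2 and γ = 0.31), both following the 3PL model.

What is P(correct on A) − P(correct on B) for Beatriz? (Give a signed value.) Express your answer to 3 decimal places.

P(θ) = γ + (1 − γ) · 1 / (1 + exp(−α(θ − β)))
P_A = 0.8600
P_B = 0.7129
P_A − P_B = 0.1471

0.147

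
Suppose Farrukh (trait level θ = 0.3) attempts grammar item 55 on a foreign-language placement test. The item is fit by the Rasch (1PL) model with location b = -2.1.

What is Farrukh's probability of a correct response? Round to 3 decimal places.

0.917

P(θ) = 1 / (1 + exp(−(θ − b)))
Exponent: (0.3 − (-2.1)) = 2.4000
1/(1 + e^{-2.4000}) = 0.9168
P = 0.9168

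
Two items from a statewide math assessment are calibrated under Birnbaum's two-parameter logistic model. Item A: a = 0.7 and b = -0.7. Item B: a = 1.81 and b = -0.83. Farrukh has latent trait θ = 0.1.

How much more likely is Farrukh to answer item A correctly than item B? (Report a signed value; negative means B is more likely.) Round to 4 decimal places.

-0.2069

P(θ) = 1 / (1 + exp(−a(θ − b)))
P_A = 0.6365
P_B = 0.8433
P_A − P_B = -0.2069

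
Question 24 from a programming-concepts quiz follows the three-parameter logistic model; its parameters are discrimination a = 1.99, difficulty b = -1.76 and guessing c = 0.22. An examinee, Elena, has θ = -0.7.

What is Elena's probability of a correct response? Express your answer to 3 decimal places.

0.916

P(θ) = c + (1 − c) · 1 / (1 + exp(−a(θ − b)))
Exponent: 1.99 × (-0.7 − (-1.76)) = 2.1094
1/(1 + e^{-2.1094}) = 0.8918
P = 0.22 + 0.78 × 0.8918 = 0.9156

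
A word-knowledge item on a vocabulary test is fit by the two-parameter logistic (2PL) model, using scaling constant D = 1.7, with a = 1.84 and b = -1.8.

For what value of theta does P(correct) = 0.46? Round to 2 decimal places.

-1.85

P(theta) = 1 / (1 + exp(−D·a(theta − b)))
logit = ln(0.4600/0.5400) = -0.1603
theta = b + logit/(1.7·a) = -1.8 + (-0.1603)/3.1280 = -1.8513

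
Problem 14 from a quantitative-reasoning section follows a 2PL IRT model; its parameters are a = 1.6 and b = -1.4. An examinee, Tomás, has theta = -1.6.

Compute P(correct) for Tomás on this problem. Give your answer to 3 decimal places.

P(theta) = 1 / (1 + exp(−a(theta − b)))
Exponent: 1.6 × (-1.6 − (-1.4)) = -0.3200
1/(1 + e^{0.3200}) = 0.4207

0.421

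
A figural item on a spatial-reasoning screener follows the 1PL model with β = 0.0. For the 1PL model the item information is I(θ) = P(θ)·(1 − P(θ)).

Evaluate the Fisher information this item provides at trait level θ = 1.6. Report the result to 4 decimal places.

0.1398

P = 1/(1+e^{-1.6000}) = 0.8320
P(1−P) = 0.8320 × 0.1680 = 0.1398
I = P(1−P) = 0.13976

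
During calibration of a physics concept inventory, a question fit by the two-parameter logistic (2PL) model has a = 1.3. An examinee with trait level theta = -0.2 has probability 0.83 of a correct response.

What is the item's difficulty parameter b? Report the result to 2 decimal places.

-1.42

P(theta) = 1 / (1 + exp(−a(theta − b)))
logit(0.83) = ln(0.83/0.17) = 1.5856
b = theta − logit/(a) = -0.2 − 1.5856/1.3000 = -1.4197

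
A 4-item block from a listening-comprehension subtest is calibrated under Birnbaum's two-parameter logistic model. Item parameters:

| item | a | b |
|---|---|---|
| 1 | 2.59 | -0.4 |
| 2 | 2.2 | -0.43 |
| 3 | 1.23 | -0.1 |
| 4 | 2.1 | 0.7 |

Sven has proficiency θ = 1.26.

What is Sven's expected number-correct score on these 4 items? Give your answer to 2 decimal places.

P(θ) = 1 / (1 + exp(−a(θ − b)))
P_1 = 1/(1+e^{-4.2994}) = 0.9866
P_2 = 1/(1+e^{-3.7180}) = 0.9763
P_3 = 1/(1+e^{-1.6728}) = 0.8419
P_4 = 1/(1+e^{-1.1760}) = 0.7642
E[score] = 0.9866 + 0.9763 + 0.8419 + 0.7642 = 3.5691

3.57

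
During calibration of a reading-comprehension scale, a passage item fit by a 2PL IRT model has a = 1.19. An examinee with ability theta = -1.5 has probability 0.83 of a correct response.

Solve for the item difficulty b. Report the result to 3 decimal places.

P(theta) = 1 / (1 + exp(−a(theta − b)))
logit(0.83) = ln(0.83/0.17) = 1.5856
b = theta − logit/(a) = -1.5 − 1.5856/1.1900 = -2.8325

-2.832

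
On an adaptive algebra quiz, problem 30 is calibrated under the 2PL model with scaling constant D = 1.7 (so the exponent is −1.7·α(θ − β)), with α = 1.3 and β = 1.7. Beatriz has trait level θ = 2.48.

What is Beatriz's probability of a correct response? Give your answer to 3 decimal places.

0.849

P(θ) = 1 / (1 + exp(−D·α(θ − β)))
Exponent: 1.7 × 1.3 × (2.48 − 1.7) = 1.7238
1/(1 + e^{-1.7238}) = 0.8486
P = 0.8486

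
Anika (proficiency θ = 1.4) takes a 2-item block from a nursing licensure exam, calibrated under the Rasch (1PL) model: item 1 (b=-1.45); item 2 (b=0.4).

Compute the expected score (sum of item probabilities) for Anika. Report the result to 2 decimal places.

1.68

P(θ) = 1 / (1 + exp(−(θ − b)))
P_1 = 1/(1+e^{-2.8500}) = 0.9453
P_2 = 1/(1+e^{-1.0000}) = 0.7311
E[score] = 0.9453 + 0.7311 = 1.6764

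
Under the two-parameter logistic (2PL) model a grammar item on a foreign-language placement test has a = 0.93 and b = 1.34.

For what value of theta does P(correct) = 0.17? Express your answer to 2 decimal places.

-0.36

P(theta) = 1 / (1 + exp(−a(theta − b)))
logit = ln(0.1700/0.8300) = -1.5856
theta = b + logit/(a) = 1.34 + (-1.5856)/0.9300 = -0.3650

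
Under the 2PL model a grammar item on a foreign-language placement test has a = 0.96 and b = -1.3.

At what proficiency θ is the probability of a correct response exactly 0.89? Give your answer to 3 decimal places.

0.878

P(θ) = 1 / (1 + exp(−a(θ − b)))
logit = ln(0.8900/0.1100) = 2.0907
θ = b + logit/(a) = -1.3 + 2.0907/0.9600 = 0.8779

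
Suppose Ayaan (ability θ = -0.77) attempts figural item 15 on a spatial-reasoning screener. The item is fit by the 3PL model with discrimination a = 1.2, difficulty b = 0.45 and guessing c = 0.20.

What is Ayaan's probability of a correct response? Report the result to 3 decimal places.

P(θ) = c + (1 − c) · 1 / (1 + exp(−a(θ − b)))
Exponent: 1.2 × (-0.77 − 0.45) = -1.4640
1/(1 + e^{1.4640}) = 0.1879
P = 0.20 + 0.80 × 0.1879 = 0.3503

0.350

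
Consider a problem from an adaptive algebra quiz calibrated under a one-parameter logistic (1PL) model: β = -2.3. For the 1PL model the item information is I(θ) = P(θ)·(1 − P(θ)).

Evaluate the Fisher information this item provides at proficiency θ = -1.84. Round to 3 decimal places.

0.237

P = 1/(1+e^{-0.4600}) = 0.6130
P(1−P) = 0.6130 × 0.3870 = 0.2372
I = P(1−P) = 0.23723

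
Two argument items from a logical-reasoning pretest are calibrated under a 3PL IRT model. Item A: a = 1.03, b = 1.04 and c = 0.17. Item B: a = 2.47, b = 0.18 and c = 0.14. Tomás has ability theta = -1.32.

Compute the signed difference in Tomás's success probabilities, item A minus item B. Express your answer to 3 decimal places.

P(theta) = c + (1 − c) · 1 / (1 + exp(−a(theta − b)))
P_A = 0.2371
P_B = 0.1606
P_A − P_B = 0.0765

0.076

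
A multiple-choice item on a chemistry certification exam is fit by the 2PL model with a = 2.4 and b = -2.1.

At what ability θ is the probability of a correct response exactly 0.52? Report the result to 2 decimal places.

P(θ) = 1 / (1 + exp(−a(θ − b)))
logit = ln(0.5200/0.4800) = 0.0800
θ = b + logit/(a) = -2.1 + 0.0800/2.4000 = -2.0666

-2.07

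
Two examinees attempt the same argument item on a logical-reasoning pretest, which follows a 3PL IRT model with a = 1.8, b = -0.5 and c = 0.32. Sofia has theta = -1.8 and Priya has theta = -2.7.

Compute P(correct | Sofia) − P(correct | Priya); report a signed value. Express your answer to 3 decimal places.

0.047

P(theta) = c + (1 − c) · 1 / (1 + exp(−a(theta − b)))
P(Sofia) = 0.3797  [exponent -2.3400]
P(Priya) = 0.3327  [exponent -3.9600]
Difference = 0.3797 − 0.3327 = 0.0470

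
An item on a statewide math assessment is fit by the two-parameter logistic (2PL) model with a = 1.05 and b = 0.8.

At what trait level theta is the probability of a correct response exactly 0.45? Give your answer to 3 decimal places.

P(theta) = 1 / (1 + exp(−a(theta − b)))
logit = ln(0.4500/0.5500) = -0.2007
theta = b + logit/(a) = 0.8 + (-0.2007)/1.0500 = 0.6089

0.609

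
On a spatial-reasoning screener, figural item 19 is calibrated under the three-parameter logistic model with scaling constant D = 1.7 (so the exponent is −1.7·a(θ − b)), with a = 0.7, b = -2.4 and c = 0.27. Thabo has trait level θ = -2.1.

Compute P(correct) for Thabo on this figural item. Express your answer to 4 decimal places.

0.6995

P(θ) = c + (1 − c) · 1 / (1 + exp(−D·a(θ − b)))
Exponent: 1.7 × 0.7 × (-2.1 − (-2.4)) = 0.3570
1/(1 + e^{-0.3570}) = 0.5883
P = 0.27 + 0.73 × 0.5883 = 0.6995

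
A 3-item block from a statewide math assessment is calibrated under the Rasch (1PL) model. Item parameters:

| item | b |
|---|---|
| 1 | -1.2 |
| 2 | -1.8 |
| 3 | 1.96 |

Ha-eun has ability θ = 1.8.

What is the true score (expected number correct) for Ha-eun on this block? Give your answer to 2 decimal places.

2.39

P(θ) = 1 / (1 + exp(−(θ − b)))
P_1 = 1/(1+e^{-3.0000}) = 0.9526
P_2 = 1/(1+e^{-3.6000}) = 0.9734
P_3 = 1/(1+e^{0.1600}) = 0.4601
E[score] = 0.9526 + 0.9734 + 0.4601 = 2.3861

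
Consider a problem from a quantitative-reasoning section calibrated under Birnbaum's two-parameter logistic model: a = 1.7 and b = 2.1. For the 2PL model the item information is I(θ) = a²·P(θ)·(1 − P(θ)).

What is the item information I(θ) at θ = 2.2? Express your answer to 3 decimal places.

P = 1/(1+e^{-0.1700}) = 0.5424
P(1−P) = 0.5424 × 0.4576 = 0.2482
I = a² × P(1−P) = 1.7² × 0.2482 = 0.71730

0.717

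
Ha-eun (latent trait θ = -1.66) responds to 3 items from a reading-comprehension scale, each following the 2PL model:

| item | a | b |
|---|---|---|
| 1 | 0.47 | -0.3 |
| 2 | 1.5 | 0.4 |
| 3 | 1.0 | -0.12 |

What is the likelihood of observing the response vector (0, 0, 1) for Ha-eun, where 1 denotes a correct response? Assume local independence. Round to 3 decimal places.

P(θ) = 1 / (1 + exp(−a(θ − b)))
P_1 = 1/(1+e^{0.6392}) = 0.3454
P_2 = 1/(1+e^{3.0900}) = 0.0435
P_3 = 1/(1+e^{1.5400}) = 0.1765
L = (1−P_1) × (1−P_2) × P_3 = 0.6546 × 0.9565 × 0.1765 = 0.11053

0.111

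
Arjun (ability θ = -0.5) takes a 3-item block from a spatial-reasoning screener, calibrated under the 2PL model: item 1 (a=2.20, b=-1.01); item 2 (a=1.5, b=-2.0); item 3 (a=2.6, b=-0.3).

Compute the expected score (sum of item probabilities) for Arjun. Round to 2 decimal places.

2.03

P(θ) = 1 / (1 + exp(−a(θ − b)))
P_1 = 1/(1+e^{-1.1220}) = 0.7544
P_2 = 1/(1+e^{-2.2500}) = 0.9047
P_3 = 1/(1+e^{0.5200}) = 0.3729
E[score] = 0.7544 + 0.9047 + 0.3729 = 2.0319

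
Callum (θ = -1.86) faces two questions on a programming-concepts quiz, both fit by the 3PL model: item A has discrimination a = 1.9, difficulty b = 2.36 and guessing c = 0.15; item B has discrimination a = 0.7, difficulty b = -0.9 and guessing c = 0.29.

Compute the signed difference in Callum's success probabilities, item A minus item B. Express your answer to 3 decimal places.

-0.380

P(θ) = c + (1 − c) · 1 / (1 + exp(−a(θ − b)))
P_A = 0.1503
P_B = 0.5300
P_A − P_B = -0.3797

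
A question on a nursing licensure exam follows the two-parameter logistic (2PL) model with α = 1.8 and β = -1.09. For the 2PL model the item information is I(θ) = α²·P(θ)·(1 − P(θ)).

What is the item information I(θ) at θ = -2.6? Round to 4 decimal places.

0.1882

P = 1/(1+e^{2.7180}) = 0.0619
P(1−P) = 0.0619 × 0.9381 = 0.0581
I = α² × P(1−P) = 1.8² × 0.0581 = 0.18820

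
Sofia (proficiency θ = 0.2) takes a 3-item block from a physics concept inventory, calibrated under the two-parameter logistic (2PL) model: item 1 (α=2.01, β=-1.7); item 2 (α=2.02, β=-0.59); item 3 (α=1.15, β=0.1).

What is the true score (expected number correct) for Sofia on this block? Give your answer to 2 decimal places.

2.34

P(θ) = 1 / (1 + exp(−α(θ − β)))
P_1 = 1/(1+e^{-3.8190}) = 0.9785
P_2 = 1/(1+e^{-1.5958}) = 0.8314
P_3 = 1/(1+e^{-0.1150}) = 0.5287
E[score] = 0.9785 + 0.8314 + 0.5287 = 2.3387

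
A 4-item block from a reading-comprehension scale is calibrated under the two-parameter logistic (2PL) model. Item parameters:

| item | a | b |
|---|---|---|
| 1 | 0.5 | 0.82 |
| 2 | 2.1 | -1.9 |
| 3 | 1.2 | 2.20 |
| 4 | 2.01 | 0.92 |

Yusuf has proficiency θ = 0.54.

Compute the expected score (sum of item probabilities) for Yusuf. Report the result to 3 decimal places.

1.897

P(θ) = 1 / (1 + exp(−a(θ − b)))
P_1 = 1/(1+e^{0.1400}) = 0.4651
P_2 = 1/(1+e^{-5.1240}) = 0.9941
P_3 = 1/(1+e^{1.9920}) = 0.1200
P_4 = 1/(1+e^{0.7638}) = 0.3178
E[score] = 0.4651 + 0.9941 + 0.1200 + 0.3178 = 1.8970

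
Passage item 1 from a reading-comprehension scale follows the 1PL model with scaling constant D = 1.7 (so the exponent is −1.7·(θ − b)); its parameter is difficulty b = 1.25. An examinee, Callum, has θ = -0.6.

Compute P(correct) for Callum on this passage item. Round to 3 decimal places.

0.041

P(θ) = 1 / (1 + exp(−D·(θ − b)))
Exponent: 1.7 × (-0.6 − 1.25) = -3.1450
1/(1 + e^{3.1450}) = 0.0413
P = 0.0413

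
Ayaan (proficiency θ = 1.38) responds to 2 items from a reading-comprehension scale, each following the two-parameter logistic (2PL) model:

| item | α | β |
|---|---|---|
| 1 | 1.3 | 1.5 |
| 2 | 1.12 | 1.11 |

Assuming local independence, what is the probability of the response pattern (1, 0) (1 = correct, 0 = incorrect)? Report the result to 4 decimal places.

0.1959

P(θ) = 1 / (1 + exp(−α(θ − β)))
P_1 = 1/(1+e^{0.1560}) = 0.4611
P_2 = 1/(1+e^{-0.3024}) = 0.5750
L = P_1 × (1−P_2) = 0.4611 × 0.4250 = 0.19595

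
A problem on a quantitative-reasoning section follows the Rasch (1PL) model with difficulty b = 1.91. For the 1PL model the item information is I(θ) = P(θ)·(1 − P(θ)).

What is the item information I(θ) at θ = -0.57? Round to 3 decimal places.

P = 1/(1+e^{2.4800}) = 0.0773
P(1−P) = 0.0773 × 0.9227 = 0.0713
I = P(1−P) = 0.07130

0.071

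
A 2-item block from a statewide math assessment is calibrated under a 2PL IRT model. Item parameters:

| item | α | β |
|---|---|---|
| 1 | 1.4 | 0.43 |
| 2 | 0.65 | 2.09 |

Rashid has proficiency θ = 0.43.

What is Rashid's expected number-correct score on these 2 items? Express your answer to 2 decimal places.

P(θ) = 1 / (1 + exp(−α(θ − β)))
P_1 = 1/(1+e^{0.0000}) = 0.5000
P_2 = 1/(1+e^{1.0790}) = 0.2537
E[score] = 0.5000 + 0.2537 = 0.7537

0.75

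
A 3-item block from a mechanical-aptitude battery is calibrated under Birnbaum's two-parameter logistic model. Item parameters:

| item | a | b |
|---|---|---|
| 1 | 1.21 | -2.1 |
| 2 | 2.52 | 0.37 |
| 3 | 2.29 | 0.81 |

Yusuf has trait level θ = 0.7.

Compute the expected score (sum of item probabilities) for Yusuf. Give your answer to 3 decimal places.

2.101

P(θ) = 1 / (1 + exp(−a(θ − b)))
P_1 = 1/(1+e^{-3.3880}) = 0.9673
P_2 = 1/(1+e^{-0.8316}) = 0.6967
P_3 = 1/(1+e^{0.2519}) = 0.4374
E[score] = 0.9673 + 0.6967 + 0.4374 = 2.1014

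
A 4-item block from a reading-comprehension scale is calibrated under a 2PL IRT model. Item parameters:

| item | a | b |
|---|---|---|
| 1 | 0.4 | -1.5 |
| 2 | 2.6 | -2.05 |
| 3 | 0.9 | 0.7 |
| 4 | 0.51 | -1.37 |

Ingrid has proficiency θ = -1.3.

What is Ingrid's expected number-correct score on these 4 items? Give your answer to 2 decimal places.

2.05

P(θ) = 1 / (1 + exp(−a(θ − b)))
P_1 = 1/(1+e^{-0.0800}) = 0.5200
P_2 = 1/(1+e^{-1.9500}) = 0.8754
P_3 = 1/(1+e^{1.8000}) = 0.1419
P_4 = 1/(1+e^{-0.0357}) = 0.5089
E[score] = 0.5200 + 0.8754 + 0.1419 + 0.5089 = 2.0462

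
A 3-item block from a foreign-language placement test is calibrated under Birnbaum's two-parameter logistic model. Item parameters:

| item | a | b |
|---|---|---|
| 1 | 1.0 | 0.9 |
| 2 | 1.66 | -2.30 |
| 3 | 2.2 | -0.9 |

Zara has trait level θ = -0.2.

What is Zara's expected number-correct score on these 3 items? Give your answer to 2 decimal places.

2.04

P(θ) = 1 / (1 + exp(−a(θ − b)))
P_1 = 1/(1+e^{1.1000}) = 0.2497
P_2 = 1/(1+e^{-3.4860}) = 0.9703
P_3 = 1/(1+e^{-1.5400}) = 0.8235
E[score] = 0.2497 + 0.9703 + 0.8235 = 2.0435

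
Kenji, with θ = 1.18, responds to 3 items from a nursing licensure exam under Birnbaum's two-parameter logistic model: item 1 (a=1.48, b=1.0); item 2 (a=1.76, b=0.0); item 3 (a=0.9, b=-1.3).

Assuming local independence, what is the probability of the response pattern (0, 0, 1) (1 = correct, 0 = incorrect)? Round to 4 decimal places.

P(θ) = 1 / (1 + exp(−a(θ − b)))
P_1 = 1/(1+e^{-0.2664}) = 0.5662
P_2 = 1/(1+e^{-2.0768}) = 0.8886
P_3 = 1/(1+e^{-2.2320}) = 0.9031
L = (1−P_1) × (1−P_2) × P_3 = 0.4338 × 0.1114 × 0.9031 = 0.04363

0.0436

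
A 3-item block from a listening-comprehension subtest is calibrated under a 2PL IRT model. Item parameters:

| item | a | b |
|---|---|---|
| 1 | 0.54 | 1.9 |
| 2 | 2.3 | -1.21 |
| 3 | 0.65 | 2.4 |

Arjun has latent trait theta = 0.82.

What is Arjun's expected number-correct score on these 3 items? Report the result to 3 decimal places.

1.613

P(theta) = 1 / (1 + exp(−a(theta − b)))
P_1 = 1/(1+e^{0.5832}) = 0.3582
P_2 = 1/(1+e^{-4.6690}) = 0.9907
P_3 = 1/(1+e^{1.0270}) = 0.2637
E[score] = 0.3582 + 0.9907 + 0.2637 = 1.6126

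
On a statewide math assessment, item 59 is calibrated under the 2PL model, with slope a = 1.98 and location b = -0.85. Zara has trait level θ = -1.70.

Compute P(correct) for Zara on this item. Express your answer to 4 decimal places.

0.1567

P(θ) = 1 / (1 + exp(−a(θ − b)))
Exponent: 1.98 × (-1.70 − (-0.85)) = -1.6830
1/(1 + e^{1.6830}) = 0.1567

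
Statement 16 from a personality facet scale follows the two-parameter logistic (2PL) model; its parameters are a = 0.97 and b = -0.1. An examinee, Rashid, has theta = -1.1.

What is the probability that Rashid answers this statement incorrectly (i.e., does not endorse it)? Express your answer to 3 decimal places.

0.725

P(theta) = 1 / (1 + exp(−a(theta − b)))
Exponent: 0.97 × (-1.1 − (-0.1)) = -0.9700
1/(1 + e^{0.9700}) = 0.2749
P(incorrect) = 1 − 0.2749 = 0.7251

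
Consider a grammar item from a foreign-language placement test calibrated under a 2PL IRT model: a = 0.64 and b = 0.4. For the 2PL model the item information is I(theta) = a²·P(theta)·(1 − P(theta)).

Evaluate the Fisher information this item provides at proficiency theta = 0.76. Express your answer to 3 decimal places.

P = 1/(1+e^{-0.2304}) = 0.5573
P(1−P) = 0.5573 × 0.4427 = 0.2467
I = a² × P(1−P) = 0.64² × 0.2467 = 0.10105

0.101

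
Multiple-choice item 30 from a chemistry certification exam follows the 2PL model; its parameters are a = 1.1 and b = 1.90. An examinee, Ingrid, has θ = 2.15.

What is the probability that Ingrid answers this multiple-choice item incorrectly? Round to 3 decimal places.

0.432

P(θ) = 1 / (1 + exp(−a(θ − b)))
Exponent: 1.1 × (2.15 − 1.90) = 0.2750
1/(1 + e^{-0.2750}) = 0.5683
P(incorrect) = 1 − 0.5683 = 0.4317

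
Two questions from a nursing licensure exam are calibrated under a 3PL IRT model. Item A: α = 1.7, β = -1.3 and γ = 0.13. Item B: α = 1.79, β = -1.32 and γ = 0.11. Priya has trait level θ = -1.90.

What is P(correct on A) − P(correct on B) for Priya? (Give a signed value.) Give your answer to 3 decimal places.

P(θ) = γ + (1 − γ) · 1 / (1 + exp(−α(θ − β)))
P_A = 0.3606
P_B = 0.3427
P_A − P_B = 0.0178

0.018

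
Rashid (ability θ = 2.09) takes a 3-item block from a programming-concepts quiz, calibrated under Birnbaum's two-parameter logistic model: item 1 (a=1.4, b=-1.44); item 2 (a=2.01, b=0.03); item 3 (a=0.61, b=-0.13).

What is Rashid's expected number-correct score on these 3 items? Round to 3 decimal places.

2.772

P(θ) = 1 / (1 + exp(−a(θ − b)))
P_1 = 1/(1+e^{-4.9420}) = 0.9929
P_2 = 1/(1+e^{-4.1406}) = 0.9843
P_3 = 1/(1+e^{-1.3542}) = 0.7948
E[score] = 0.9929 + 0.9843 + 0.7948 = 2.7721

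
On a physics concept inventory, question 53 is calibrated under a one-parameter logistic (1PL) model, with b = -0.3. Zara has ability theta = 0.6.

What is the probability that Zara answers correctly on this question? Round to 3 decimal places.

P(theta) = 1 / (1 + exp(−(theta − b)))
Exponent: (0.6 − (-0.3)) = 0.9000
1/(1 + e^{-0.9000}) = 0.7109
P = 0.7109

0.711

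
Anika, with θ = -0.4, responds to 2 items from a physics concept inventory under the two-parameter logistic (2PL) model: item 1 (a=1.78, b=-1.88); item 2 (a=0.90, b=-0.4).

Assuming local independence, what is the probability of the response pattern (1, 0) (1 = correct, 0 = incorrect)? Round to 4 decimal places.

P(θ) = 1 / (1 + exp(−a(θ − b)))
P_1 = 1/(1+e^{-2.6344}) = 0.9330
P_2 = 1/(1+e^{0.0000}) = 0.5000
L = P_1 × (1−P_2) = 0.9330 × 0.5000 = 0.46652

0.4665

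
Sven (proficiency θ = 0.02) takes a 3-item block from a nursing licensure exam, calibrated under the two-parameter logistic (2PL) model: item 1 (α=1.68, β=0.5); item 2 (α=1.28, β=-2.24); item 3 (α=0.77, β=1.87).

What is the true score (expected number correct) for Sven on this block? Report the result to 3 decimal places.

P(θ) = 1 / (1 + exp(−α(θ − β)))
P_1 = 1/(1+e^{0.8064}) = 0.3087
P_2 = 1/(1+e^{-2.8928}) = 0.9475
P_3 = 1/(1+e^{1.4245}) = 0.1940
E[score] = 0.3087 + 0.9475 + 0.1940 = 1.4501

1.450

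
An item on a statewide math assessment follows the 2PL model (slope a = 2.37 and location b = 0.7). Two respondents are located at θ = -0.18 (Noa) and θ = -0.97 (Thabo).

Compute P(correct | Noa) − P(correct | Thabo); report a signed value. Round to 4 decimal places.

P(θ) = 1 / (1 + exp(−a(θ − b)))
P(Noa) = 0.1105  [exponent -2.0856]
P(Thabo) = 0.0187  [exponent -3.9579]
Difference = 0.1105 − 0.0187 = 0.0918

0.0918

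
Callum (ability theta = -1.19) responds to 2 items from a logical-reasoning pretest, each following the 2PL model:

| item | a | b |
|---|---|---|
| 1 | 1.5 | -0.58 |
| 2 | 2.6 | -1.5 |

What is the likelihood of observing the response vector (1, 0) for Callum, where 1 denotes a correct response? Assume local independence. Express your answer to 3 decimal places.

P(theta) = 1 / (1 + exp(−a(theta − b)))
P_1 = 1/(1+e^{0.9150}) = 0.2860
P_2 = 1/(1+e^{-0.8060}) = 0.6913
L = P_1 × (1−P_2) = 0.2860 × 0.3087 = 0.08829

0.088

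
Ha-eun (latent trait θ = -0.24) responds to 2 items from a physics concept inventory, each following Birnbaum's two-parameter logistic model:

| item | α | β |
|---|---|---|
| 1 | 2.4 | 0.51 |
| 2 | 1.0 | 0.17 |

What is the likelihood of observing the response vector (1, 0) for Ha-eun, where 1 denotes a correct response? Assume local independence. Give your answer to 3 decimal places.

0.085

P(θ) = 1 / (1 + exp(−α(θ − β)))
P_1 = 1/(1+e^{1.8000}) = 0.1419
P_2 = 1/(1+e^{0.4100}) = 0.3989
L = P_1 × (1−P_2) = 0.1419 × 0.6011 = 0.08526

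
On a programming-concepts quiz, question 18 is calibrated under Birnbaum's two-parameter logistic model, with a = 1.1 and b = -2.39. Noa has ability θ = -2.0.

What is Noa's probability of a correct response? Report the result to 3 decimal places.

0.606

P(θ) = 1 / (1 + exp(−a(θ − b)))
Exponent: 1.1 × (-2.0 − (-2.39)) = 0.4290
1/(1 + e^{-0.4290}) = 0.6056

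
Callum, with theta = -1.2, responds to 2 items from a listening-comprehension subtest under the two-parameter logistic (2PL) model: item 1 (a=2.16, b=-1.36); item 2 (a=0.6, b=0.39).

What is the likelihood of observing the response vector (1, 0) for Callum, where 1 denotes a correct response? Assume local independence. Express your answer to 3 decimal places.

P(theta) = 1 / (1 + exp(−a(theta − b)))
P_1 = 1/(1+e^{-0.3456}) = 0.5856
P_2 = 1/(1+e^{0.9540}) = 0.2781
L = P_1 × (1−P_2) = 0.5856 × 0.7219 = 0.42272

0.423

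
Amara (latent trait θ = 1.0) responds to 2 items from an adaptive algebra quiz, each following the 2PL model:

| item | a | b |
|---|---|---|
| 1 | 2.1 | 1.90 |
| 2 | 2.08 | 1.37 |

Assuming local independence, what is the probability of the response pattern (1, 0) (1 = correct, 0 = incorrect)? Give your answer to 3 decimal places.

P(θ) = 1 / (1 + exp(−a(θ − b)))
P_1 = 1/(1+e^{1.8900}) = 0.1312
P_2 = 1/(1+e^{0.7696}) = 0.3166
L = P_1 × (1−P_2) = 0.1312 × 0.6834 = 0.08970

0.090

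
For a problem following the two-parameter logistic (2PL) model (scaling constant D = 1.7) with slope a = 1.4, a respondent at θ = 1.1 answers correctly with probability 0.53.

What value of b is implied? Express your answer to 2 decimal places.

1.05

P(θ) = 1 / (1 + exp(−D·a(θ − b)))
logit(0.53) = ln(0.53/0.47) = 0.1201
b = θ − logit/(1.7·a) = 1.1 − 0.1201/2.3800 = 1.0495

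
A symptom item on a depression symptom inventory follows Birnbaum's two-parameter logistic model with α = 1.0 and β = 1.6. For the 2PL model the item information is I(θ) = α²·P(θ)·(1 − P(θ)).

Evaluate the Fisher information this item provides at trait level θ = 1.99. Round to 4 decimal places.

0.2407

P = 1/(1+e^{-0.3900}) = 0.5963
P(1−P) = 0.5963 × 0.4037 = 0.2407
I = α² × P(1−P) = 1.0² × 0.2407 = 0.24073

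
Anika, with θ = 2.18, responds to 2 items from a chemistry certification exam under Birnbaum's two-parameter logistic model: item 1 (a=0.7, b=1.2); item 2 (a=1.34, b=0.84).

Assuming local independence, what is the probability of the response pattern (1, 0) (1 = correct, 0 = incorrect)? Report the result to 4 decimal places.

0.0947

P(θ) = 1 / (1 + exp(−a(θ − b)))
P_1 = 1/(1+e^{-0.6860}) = 0.6651
P_2 = 1/(1+e^{-1.7956}) = 0.8576
L = P_1 × (1−P_2) = 0.6651 × 0.1424 = 0.09470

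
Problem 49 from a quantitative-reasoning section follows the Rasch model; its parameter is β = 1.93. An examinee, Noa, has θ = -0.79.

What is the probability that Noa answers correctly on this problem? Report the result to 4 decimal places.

P(θ) = 1 / (1 + exp(−(θ − β)))
Exponent: (-0.79 − 1.93) = -2.7200
1/(1 + e^{2.7200}) = 0.0618
P = 0.0618

0.0618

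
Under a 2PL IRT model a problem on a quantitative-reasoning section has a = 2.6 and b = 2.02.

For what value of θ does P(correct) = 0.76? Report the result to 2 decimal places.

P(θ) = 1 / (1 + exp(−a(θ − b)))
logit = ln(0.7600/0.2400) = 1.1527
θ = b + logit/(a) = 2.02 + 1.1527/2.6000 = 2.4633

2.46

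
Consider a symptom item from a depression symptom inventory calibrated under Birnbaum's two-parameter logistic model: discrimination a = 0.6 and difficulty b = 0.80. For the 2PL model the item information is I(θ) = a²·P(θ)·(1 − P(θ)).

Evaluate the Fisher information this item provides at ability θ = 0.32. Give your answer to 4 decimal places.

0.0882

P = 1/(1+e^{0.2880}) = 0.4285
P(1−P) = 0.4285 × 0.5715 = 0.2449
I = a² × P(1−P) = 0.6² × 0.2449 = 0.08816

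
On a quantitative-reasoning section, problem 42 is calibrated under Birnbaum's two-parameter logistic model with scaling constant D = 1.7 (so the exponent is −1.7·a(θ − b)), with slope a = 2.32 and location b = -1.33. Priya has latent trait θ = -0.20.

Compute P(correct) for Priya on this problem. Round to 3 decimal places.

0.989

P(θ) = 1 / (1 + exp(−D·a(θ − b)))
Exponent: 1.7 × 2.32 × (-0.20 − (-1.33)) = 4.4567
1/(1 + e^{-4.4567}) = 0.9885
P = 0.9885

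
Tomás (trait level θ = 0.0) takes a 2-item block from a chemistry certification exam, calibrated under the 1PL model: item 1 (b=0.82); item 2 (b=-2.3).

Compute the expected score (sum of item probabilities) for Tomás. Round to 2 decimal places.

P(θ) = 1 / (1 + exp(−(θ − b)))
P_1 = 1/(1+e^{0.8200}) = 0.3058
P_2 = 1/(1+e^{-2.3000}) = 0.9089
E[score] = 0.3058 + 0.9089 = 1.2146

1.21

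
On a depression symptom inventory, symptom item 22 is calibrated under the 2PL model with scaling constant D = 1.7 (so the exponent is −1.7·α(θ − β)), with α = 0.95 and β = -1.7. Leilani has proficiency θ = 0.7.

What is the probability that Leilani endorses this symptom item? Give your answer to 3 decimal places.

P(θ) = 1 / (1 + exp(−D·α(θ − β)))
Exponent: 1.7 × 0.95 × (0.7 − (-1.7)) = 3.8760
1/(1 + e^{-3.8760}) = 0.9797
P = 0.9797

0.980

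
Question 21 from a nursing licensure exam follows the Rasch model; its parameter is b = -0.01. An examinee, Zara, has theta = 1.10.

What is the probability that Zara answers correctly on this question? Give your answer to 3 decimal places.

0.752

P(theta) = 1 / (1 + exp(−(theta − b)))
Exponent: (1.10 − (-0.01)) = 1.1100
1/(1 + e^{-1.1100}) = 0.7521
P = 0.7521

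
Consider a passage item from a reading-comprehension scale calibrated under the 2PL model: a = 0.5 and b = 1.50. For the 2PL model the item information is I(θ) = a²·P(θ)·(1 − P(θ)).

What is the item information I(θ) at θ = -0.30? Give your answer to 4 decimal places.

P = 1/(1+e^{0.9000}) = 0.2891
P(1−P) = 0.2891 × 0.7109 = 0.2055
I = a² × P(1−P) = 0.5² × 0.2055 = 0.05138

0.0514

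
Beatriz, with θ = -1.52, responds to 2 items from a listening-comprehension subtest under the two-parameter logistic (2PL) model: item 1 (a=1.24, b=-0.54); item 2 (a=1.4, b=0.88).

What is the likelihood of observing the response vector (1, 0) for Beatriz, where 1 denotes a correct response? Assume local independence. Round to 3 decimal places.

P(θ) = 1 / (1 + exp(−a(θ − b)))
P_1 = 1/(1+e^{1.2152}) = 0.2288
P_2 = 1/(1+e^{3.3600}) = 0.0336
L = P_1 × (1−P_2) = 0.2288 × 0.9664 = 0.22110

0.221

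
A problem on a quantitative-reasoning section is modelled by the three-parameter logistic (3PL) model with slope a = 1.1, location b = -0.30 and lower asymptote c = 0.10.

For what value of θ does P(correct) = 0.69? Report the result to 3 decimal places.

0.285

P(θ) = c + (1 − c) · 1 / (1 + exp(−a(θ − b)))
Remove guessing floor: (0.69 − 0.10)/(1 − 0.10) = 0.6556
logit = ln(0.6556/0.3444) = 0.6436
θ = b + logit/(a) = -0.30 + 0.6436/1.1000 = 0.2850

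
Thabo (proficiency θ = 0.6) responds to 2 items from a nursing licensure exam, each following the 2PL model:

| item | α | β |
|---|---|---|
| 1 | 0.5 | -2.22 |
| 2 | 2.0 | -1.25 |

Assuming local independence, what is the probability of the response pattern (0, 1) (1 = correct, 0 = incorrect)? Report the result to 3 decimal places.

P(θ) = 1 / (1 + exp(−α(θ − β)))
P_1 = 1/(1+e^{-1.4100}) = 0.8038
P_2 = 1/(1+e^{-3.7000}) = 0.9759
L = (1−P_1) × P_2 = 0.1962 × 0.9759 = 0.19150

0.191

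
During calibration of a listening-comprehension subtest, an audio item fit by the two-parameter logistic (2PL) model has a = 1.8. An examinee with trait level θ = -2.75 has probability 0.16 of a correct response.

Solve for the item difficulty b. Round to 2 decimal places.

-1.83

P(θ) = 1 / (1 + exp(−a(θ − b)))
logit(0.16) = ln(0.16/0.84) = -1.6582
b = θ − logit/(a) = -2.75 − (-1.6582)/1.8000 = -1.8288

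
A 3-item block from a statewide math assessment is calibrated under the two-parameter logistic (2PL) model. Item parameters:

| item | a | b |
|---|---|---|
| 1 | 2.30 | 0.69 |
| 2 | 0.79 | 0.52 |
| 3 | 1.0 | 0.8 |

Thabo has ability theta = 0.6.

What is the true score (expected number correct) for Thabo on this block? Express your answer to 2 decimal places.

P(theta) = 1 / (1 + exp(−a(theta − b)))
P_1 = 1/(1+e^{0.2070}) = 0.4484
P_2 = 1/(1+e^{-0.0632}) = 0.5158
P_3 = 1/(1+e^{0.2000}) = 0.4502
E[score] = 0.4484 + 0.5158 + 0.4502 = 1.4144

1.41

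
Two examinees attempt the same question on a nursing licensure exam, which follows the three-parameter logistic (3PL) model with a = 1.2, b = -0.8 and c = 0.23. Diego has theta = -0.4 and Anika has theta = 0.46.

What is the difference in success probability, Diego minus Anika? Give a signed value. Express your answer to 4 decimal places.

P(theta) = c + (1 − c) · 1 / (1 + exp(−a(theta − b)))
P(Diego) = 0.7057  [exponent 0.4800]
P(Anika) = 0.8609  [exponent 1.5120]
Difference = 0.7057 − 0.8609 = -0.1552

-0.1552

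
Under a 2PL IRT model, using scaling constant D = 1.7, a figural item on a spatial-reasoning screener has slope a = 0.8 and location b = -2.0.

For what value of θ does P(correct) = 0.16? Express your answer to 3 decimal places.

P(θ) = 1 / (1 + exp(−D·a(θ − b)))
logit = ln(0.1600/0.8400) = -1.6582
θ = b + logit/(1.7·a) = -2.0 + (-1.6582)/1.3600 = -3.2193

-3.219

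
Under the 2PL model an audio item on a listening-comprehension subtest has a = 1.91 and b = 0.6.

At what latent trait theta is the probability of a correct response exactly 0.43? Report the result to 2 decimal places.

P(theta) = 1 / (1 + exp(−a(theta − b)))
logit = ln(0.4300/0.5700) = -0.2819
theta = b + logit/(a) = 0.6 + (-0.2819)/1.9100 = 0.4524

0.45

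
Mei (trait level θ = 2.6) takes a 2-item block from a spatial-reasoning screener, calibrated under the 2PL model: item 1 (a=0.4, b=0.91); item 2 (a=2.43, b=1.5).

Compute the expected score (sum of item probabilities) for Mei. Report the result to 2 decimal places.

1.60

P(θ) = 1 / (1 + exp(−a(θ − b)))
P_1 = 1/(1+e^{-0.6760}) = 0.6628
P_2 = 1/(1+e^{-2.6730}) = 0.9354
E[score] = 0.6628 + 0.9354 = 1.5983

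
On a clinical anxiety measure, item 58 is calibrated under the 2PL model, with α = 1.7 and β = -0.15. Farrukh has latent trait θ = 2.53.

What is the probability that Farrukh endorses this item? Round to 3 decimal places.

P(θ) = 1 / (1 + exp(−α(θ − β)))
Exponent: 1.7 × (2.53 − (-0.15)) = 4.5560
1/(1 + e^{-4.5560}) = 0.9896

0.990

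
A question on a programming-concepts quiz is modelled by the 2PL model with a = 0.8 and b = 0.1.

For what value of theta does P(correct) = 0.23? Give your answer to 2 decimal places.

P(theta) = 1 / (1 + exp(−a(theta − b)))
logit = ln(0.2300/0.7700) = -1.2083
theta = b + logit/(a) = 0.1 + (-1.2083)/0.8000 = -1.4104

-1.41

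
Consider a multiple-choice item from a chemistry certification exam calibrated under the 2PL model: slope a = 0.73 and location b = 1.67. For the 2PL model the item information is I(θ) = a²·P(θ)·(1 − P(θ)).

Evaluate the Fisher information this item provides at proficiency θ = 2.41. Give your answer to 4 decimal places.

P = 1/(1+e^{-0.5402}) = 0.6319
P(1−P) = 0.6319 × 0.3681 = 0.2326
I = a² × P(1−P) = 0.73² × 0.2326 = 0.12396

0.1240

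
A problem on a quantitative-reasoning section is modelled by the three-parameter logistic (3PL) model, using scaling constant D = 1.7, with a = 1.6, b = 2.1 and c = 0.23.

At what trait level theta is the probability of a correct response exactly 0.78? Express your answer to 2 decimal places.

P(theta) = c + (1 − c) · 1 / (1 + exp(−D·a(theta − b)))
Remove guessing floor: (0.78 − 0.23)/(1 − 0.23) = 0.7143
logit = ln(0.7143/0.2857) = 0.9163
theta = b + logit/(1.7·a) = 2.1 + 0.9163/2.7200 = 2.4369

2.44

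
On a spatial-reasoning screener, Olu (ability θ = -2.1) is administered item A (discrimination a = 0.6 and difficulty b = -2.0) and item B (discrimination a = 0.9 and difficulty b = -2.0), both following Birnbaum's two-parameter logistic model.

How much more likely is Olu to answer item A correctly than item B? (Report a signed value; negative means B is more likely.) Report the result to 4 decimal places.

0.0075

P(θ) = 1 / (1 + exp(−a(θ − b)))
P_A = 0.4850
P_B = 0.4775
P_A − P_B = 0.0075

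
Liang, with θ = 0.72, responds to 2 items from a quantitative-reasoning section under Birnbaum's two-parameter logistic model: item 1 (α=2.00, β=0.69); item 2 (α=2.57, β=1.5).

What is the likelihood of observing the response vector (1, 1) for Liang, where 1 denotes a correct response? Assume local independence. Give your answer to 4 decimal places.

0.0611

P(θ) = 1 / (1 + exp(−α(θ − β)))
P_1 = 1/(1+e^{-0.0600}) = 0.5150
P_2 = 1/(1+e^{2.0046}) = 0.1187
L = P_1 × P_2 = 0.5150 × 0.1187 = 0.06114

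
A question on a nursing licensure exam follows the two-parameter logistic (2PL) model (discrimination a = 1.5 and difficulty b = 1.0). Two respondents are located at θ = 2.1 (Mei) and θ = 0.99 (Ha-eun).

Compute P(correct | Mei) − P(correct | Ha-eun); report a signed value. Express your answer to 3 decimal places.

0.343

P(θ) = 1 / (1 + exp(−a(θ − b)))
P(Mei) = 0.8389  [exponent 1.6500]
P(Ha-eun) = 0.4963  [exponent -0.0150]
Difference = 0.8389 − 0.4963 = 0.3426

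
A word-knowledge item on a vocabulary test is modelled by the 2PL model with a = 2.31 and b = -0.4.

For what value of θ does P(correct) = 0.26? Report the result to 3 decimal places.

-0.853

P(θ) = 1 / (1 + exp(−a(θ − b)))
logit = ln(0.2600/0.7400) = -1.0460
θ = b + logit/(a) = -0.4 + (-1.0460)/2.3100 = -0.8528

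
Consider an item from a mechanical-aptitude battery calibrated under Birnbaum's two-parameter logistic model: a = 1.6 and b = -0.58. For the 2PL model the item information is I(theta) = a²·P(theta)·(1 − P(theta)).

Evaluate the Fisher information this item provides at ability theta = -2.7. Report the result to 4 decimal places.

0.0806

P = 1/(1+e^{3.3920}) = 0.0325
P(1−P) = 0.0325 × 0.9675 = 0.0315
I = a² × P(1−P) = 1.6² × 0.0315 = 0.08061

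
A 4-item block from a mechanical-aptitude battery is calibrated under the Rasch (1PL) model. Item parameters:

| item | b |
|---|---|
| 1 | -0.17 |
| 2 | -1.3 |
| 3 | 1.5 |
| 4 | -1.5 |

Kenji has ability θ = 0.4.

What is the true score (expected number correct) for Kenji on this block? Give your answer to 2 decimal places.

P(θ) = 1 / (1 + exp(−(θ − b)))
P_1 = 1/(1+e^{-0.5700}) = 0.6388
P_2 = 1/(1+e^{-1.7000}) = 0.8455
P_3 = 1/(1+e^{1.1000}) = 0.2497
P_4 = 1/(1+e^{-1.9000}) = 0.8699
E[score] = 0.6388 + 0.8455 + 0.2497 + 0.8699 = 2.6039

2.60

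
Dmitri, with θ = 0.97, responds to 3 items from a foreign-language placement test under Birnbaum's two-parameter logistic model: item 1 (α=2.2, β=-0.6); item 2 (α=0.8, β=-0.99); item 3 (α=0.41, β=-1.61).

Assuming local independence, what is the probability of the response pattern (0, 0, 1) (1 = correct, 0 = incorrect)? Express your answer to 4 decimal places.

P(θ) = 1 / (1 + exp(−α(θ − β)))
P_1 = 1/(1+e^{-3.4540}) = 0.9694
P_2 = 1/(1+e^{-1.5680}) = 0.8275
P_3 = 1/(1+e^{-1.0578}) = 0.7423
L = (1−P_1) × (1−P_2) × P_3 = 0.0306 × 0.1725 × 0.7423 = 0.00392

0.0039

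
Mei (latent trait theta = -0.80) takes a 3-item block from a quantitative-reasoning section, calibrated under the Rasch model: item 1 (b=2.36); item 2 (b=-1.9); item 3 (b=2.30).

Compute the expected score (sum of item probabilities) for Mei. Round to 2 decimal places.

P(theta) = 1 / (1 + exp(−(theta − b)))
P_1 = 1/(1+e^{3.1600}) = 0.0407
P_2 = 1/(1+e^{-1.1000}) = 0.7503
P_3 = 1/(1+e^{3.1000}) = 0.0431
E[score] = 0.0407 + 0.7503 + 0.0431 = 0.8341

0.83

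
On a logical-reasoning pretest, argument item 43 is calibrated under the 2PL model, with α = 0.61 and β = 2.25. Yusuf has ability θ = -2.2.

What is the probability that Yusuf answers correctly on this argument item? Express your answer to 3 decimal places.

0.062

P(θ) = 1 / (1 + exp(−α(θ − β)))
Exponent: 0.61 × (-2.2 − 2.25) = -2.7145
1/(1 + e^{2.7145}) = 0.0621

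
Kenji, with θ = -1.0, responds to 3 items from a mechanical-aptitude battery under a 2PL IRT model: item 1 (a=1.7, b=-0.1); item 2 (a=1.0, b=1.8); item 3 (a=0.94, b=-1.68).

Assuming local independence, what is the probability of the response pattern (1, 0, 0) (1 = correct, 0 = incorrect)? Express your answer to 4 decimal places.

0.0580

P(θ) = 1 / (1 + exp(−a(θ − b)))
P_1 = 1/(1+e^{1.5300}) = 0.1780
P_2 = 1/(1+e^{2.8000}) = 0.0573
P_3 = 1/(1+e^{-0.6392}) = 0.6546
L = P_1 × (1−P_2) × (1−P_3) = 0.1780 × 0.9427 × 0.3454 = 0.05796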